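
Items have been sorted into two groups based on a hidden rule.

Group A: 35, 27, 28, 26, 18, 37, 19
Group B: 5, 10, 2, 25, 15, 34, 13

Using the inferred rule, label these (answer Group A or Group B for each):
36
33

Group A, Group B

Rule: digit sum ≥ 8. This holds for each 'Group A' example and fails for each 'Group B' one.
36: Group A (digit sum 3+6 = 9).
33: Group B (digit sum 3+3 = 6).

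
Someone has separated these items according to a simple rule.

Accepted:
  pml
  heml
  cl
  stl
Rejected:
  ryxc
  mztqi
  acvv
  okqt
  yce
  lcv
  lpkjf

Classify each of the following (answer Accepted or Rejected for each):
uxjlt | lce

Rejected, Rejected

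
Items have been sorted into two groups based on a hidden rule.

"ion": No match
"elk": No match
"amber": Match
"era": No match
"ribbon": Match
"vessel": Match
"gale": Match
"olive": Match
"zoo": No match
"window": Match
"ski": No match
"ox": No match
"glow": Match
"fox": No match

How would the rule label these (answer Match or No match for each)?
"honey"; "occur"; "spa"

The distinguishing property — length ≥ 4 — holds for all the 'Match' cases and none of the 'No match' cases.

Match, Match, No match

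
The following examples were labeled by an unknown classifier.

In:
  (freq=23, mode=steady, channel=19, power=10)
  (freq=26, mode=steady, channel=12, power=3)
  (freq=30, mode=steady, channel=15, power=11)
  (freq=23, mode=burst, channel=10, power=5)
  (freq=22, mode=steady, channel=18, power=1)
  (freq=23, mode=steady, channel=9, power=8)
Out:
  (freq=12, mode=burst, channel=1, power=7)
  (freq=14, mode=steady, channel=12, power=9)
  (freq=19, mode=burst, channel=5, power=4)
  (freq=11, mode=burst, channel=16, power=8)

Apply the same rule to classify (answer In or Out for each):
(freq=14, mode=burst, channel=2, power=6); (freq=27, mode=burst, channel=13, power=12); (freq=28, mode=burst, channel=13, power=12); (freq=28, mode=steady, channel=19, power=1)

Out, In, In, In

Rule: freq ≥ 22. This holds for each 'In' example and fails for each 'Out' one.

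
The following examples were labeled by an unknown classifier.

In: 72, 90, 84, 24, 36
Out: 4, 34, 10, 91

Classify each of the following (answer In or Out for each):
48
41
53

In, Out, Out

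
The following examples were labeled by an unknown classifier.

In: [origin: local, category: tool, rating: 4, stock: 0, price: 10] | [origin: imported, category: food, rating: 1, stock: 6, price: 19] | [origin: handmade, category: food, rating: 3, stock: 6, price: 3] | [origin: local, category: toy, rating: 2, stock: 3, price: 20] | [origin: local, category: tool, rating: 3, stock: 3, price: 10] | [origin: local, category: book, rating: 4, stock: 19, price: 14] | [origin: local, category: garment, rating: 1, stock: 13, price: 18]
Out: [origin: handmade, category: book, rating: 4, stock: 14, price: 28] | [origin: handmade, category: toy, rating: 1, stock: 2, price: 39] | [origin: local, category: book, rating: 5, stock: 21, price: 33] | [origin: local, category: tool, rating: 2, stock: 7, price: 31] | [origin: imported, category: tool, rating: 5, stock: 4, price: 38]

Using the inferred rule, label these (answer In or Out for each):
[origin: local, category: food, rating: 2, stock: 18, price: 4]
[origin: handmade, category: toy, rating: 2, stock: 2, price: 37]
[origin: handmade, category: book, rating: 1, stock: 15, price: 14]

In, Out, In

One predicate separates the groups cleanly: price ≤ 20.
[origin: local, category: food, rating: 2, stock: 18, price: 4] → price = 4 → In.
[origin: handmade, category: toy, rating: 2, stock: 2, price: 37] → price = 37 → Out.
[origin: handmade, category: book, rating: 1, stock: 15, price: 14] → price = 14 → In.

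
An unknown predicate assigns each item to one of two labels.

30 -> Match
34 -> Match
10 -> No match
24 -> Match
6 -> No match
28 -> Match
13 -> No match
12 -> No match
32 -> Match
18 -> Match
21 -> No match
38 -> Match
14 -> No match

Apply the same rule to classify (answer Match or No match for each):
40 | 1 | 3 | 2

The distinguishing property — even AND at least 18 — holds for all the 'Match' cases and none of the 'No match' cases.
40 — 40 is even, 40 ≥ 18, hence Match. 1 — 1 is odd, 1 < 18, hence No match. 3 — 3 is odd, 3 < 18, hence No match. 2 — 2 is even, 2 < 18, hence No match.

Match, No match, No match, No match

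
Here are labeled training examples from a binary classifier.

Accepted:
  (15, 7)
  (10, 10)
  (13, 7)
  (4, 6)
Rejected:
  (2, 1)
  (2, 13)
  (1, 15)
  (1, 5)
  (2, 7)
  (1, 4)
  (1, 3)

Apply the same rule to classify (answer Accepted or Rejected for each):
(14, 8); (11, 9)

The rule appears to be: first ≥ 3.
Accepted: (14, 8), since first 14.
Accepted: (11, 9), since first 11.

Accepted, Accepted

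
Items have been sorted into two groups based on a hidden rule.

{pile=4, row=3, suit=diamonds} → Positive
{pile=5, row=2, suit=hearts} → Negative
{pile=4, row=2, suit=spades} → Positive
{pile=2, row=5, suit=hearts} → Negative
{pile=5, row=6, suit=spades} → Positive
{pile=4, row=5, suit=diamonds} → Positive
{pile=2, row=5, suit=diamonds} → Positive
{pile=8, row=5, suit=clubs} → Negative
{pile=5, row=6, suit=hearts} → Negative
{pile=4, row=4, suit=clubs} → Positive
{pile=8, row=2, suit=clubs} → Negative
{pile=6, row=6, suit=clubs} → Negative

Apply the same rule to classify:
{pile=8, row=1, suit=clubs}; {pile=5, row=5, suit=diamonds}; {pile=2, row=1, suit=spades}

Negative, Positive, Positive

All 'Positive' examples share one property — suit is not hearts AND pile ≤ 5 — and every 'Negative' example lacks it.
{pile=8, row=1, suit=clubs}: suit is clubs, pile = 8 — doesn't match, so Negative.
{pile=5, row=5, suit=diamonds}: suit is diamonds, pile = 5 — has this property, so Positive.
{pile=2, row=1, suit=spades}: suit is spades, pile = 2 — has this property, so Positive.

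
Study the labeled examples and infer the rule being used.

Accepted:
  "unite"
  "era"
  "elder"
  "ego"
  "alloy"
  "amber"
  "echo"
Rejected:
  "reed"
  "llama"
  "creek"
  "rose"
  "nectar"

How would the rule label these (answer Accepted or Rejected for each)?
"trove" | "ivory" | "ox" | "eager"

Looking at the examples, the only property every 'Accepted' case has and every 'Rejected' case lacks is: starts with a vowel.
"trove": starts with 't' — fails the rule, so Rejected. "ivory": starts with 'i' — fits, so Accepted. "ox": starts with 'o' — fits, so Accepted. "eager": starts with 'e' — fits, so Accepted.

Rejected, Accepted, Accepted, Accepted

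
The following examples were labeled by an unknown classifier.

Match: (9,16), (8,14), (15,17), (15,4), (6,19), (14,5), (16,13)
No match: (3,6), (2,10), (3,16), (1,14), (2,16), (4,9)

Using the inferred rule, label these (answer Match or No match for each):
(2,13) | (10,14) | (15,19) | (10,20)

A rule that fits every label: first ≥ 5 — true of each 'Match' example, false of each 'No match' one.

No match, Match, Match, Match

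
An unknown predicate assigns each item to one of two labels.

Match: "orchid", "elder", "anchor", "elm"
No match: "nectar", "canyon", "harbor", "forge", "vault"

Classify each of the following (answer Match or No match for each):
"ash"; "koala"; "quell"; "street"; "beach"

Looking at the examples, the only property every 'Match' case has and every 'No match' case lacks is: starts with a vowel.
"ash" → starts with 'a' → Match.
"koala" → starts with 'k' → No match.
"quell" → starts with 'q' → No match.
"street" → starts with 's' → No match.
"beach" → starts with 'b' → No match.

Match, No match, No match, No match, No match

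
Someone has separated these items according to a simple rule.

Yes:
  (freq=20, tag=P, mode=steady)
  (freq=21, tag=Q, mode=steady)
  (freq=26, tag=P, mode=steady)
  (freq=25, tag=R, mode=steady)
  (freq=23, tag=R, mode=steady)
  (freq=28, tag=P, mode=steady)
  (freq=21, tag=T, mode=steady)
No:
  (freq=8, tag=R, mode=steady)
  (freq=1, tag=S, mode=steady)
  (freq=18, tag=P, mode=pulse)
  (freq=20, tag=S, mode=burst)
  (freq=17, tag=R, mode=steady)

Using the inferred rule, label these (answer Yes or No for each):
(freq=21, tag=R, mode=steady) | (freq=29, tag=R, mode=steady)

Every 'Yes' example satisfies: mode is steady AND freq ≥ 18. None of the 'No' examples do.
Yes: (freq=21, tag=R, mode=steady), since mode is steady, freq = 21.
Yes: (freq=29, tag=R, mode=steady), since mode is steady, freq = 29.

Yes, Yes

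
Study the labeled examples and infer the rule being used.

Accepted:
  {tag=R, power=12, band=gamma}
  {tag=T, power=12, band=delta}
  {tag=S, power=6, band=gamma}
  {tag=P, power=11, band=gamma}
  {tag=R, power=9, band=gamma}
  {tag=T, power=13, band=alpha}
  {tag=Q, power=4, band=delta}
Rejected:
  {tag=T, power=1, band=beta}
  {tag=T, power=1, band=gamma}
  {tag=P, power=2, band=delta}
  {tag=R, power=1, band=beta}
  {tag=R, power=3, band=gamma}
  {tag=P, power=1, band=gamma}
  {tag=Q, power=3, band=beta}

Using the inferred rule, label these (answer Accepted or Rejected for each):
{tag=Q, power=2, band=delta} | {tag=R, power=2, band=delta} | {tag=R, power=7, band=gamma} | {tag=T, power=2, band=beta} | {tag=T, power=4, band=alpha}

One predicate separates the groups cleanly: power ≥ 4.
{tag=Q, power=2, band=delta} — power = 2, hence Rejected.
{tag=R, power=2, band=delta} — power = 2, hence Rejected.
{tag=R, power=7, band=gamma} — power = 7, hence Accepted.
{tag=T, power=2, band=beta} — power = 2, hence Rejected.
{tag=T, power=4, band=alpha} — power = 4, hence Accepted.

Rejected, Rejected, Accepted, Rejected, Accepted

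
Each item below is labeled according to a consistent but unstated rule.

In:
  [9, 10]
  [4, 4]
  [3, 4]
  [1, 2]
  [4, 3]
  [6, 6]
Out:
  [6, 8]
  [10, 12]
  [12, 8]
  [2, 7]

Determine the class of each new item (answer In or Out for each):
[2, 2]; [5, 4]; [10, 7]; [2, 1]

In, In, Out, In

The classifier is using: |first − second| ≤ 1.
[2, 2]: |2−2| = 0, checks out → In.
[5, 4]: |5−4| = 1, checks out → In.
[10, 7]: |10−7| = 3, doesn't match → Out.
[2, 1]: |2−1| = 1, checks out → In.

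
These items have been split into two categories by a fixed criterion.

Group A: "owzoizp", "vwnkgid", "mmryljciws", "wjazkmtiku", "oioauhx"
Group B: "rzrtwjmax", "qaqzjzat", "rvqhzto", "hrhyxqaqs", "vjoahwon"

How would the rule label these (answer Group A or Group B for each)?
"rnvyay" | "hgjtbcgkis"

The classifier is using: contains 'i'.
"rnvyay": no 'i' — does not satisfy this, so Group B.
"hgjtbcgkis": has 'i' — has this property, so Group A.

Group B, Group A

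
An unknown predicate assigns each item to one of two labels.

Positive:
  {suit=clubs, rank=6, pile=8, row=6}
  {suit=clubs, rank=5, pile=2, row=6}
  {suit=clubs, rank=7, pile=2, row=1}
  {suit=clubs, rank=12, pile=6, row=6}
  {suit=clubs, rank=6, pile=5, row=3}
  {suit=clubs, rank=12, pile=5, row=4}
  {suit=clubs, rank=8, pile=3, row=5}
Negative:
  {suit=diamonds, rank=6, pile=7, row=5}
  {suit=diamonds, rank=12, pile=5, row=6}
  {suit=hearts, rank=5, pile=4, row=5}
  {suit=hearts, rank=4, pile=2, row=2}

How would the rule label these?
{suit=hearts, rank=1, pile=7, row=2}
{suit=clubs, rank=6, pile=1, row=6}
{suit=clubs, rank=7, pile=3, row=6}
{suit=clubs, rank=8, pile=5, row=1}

Negative, Positive, Positive, Positive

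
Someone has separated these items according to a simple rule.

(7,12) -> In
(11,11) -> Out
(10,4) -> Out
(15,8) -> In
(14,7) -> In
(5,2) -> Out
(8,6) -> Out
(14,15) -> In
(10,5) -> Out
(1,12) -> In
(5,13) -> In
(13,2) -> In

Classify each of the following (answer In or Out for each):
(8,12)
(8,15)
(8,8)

The distinguishing property — max ≥ 12 — holds for all the 'In' cases and none of the 'Out' cases.
(8,12): max 12 — satisfies this, so In. (8,15): max 15 — satisfies this, so In. (8,8): max 8 — does not satisfy this, so Out.

In, In, Out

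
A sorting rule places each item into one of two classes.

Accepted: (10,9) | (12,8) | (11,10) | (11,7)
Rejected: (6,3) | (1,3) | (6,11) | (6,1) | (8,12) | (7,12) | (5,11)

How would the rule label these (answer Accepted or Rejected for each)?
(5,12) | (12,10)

The pattern is that an item is 'Accepted' exactly when: first ≥ 9.

Rejected, Accepted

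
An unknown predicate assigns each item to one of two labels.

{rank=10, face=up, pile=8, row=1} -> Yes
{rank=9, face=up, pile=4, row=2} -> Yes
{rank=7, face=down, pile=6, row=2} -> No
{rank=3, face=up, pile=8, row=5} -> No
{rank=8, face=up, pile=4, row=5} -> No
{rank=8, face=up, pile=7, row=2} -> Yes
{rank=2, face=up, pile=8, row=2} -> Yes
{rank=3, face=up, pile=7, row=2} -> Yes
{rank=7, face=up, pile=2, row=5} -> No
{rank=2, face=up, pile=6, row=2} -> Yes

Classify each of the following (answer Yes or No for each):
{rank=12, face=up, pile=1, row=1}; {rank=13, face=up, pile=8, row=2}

Yes, Yes

The distinguishing property — face is up AND row ≤ 2 — holds for all the 'Yes' cases and none of the 'No' cases.
{rank=12, face=up, pile=1, row=1}: face is up, row = 1 — meets the rule, so Yes.
{rank=13, face=up, pile=8, row=2}: face is up, row = 2 — meets the rule, so Yes.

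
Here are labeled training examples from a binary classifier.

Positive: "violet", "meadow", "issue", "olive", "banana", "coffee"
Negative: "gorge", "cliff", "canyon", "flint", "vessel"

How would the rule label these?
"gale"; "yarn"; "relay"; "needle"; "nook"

The classifier is using: has ≥ 3 vowels.
"gale": Negative (2 vowels). "yarn": Negative (1 vowel). "relay": Negative (2 vowels). "needle": Positive (3 vowels). "nook": Negative (2 vowels).

Negative, Negative, Negative, Positive, Negative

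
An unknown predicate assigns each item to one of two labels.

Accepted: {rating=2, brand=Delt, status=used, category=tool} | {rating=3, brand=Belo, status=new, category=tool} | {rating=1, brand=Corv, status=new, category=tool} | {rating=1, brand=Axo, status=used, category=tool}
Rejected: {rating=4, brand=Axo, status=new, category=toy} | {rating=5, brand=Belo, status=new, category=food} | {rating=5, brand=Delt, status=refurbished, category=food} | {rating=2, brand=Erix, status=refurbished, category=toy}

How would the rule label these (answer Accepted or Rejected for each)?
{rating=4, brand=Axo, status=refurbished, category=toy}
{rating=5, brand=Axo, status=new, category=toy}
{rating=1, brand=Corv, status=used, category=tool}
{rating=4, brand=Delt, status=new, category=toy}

Rejected, Rejected, Accepted, Rejected

Comparing the two groups points to one rule — category is tool.
{rating=4, brand=Axo, status=refurbished, category=toy}: Rejected (category is toy).
{rating=5, brand=Axo, status=new, category=toy}: Rejected (category is toy).
{rating=1, brand=Corv, status=used, category=tool}: Accepted (category is tool).
{rating=4, brand=Delt, status=new, category=toy}: Rejected (category is toy).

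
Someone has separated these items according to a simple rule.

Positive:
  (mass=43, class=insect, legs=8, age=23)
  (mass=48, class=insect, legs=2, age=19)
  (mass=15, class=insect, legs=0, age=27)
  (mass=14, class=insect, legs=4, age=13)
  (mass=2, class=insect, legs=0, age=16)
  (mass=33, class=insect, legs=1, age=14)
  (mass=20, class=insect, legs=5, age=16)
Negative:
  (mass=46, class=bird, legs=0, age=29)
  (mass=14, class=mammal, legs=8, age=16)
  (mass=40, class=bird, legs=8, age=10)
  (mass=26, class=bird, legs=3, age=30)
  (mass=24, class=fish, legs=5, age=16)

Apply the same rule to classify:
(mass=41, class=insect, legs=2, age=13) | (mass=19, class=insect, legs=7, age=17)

Positive, Positive

The common property of the 'Positive' items is: class is insect. No 'Negative' item has it.
(mass=41, class=insect, legs=2, age=13) → class is insect → Positive. (mass=19, class=insect, legs=7, age=17) → class is insect → Positive.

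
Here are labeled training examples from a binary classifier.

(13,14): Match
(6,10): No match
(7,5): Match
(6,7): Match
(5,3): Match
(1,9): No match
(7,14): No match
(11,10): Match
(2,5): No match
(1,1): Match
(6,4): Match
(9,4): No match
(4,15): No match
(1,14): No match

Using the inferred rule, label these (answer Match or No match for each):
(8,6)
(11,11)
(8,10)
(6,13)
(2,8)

The pattern is that an item is 'Match' exactly when: |first − second| ≤ 2.
(8,6) → |8−6| = 2 → Match.
(11,11) → |11−11| = 0 → Match.
(8,10) → |8−10| = 2 → Match.
(6,13) → |6−13| = 7 → No match.
(2,8) → |2−8| = 6 → No match.

Match, Match, Match, No match, No match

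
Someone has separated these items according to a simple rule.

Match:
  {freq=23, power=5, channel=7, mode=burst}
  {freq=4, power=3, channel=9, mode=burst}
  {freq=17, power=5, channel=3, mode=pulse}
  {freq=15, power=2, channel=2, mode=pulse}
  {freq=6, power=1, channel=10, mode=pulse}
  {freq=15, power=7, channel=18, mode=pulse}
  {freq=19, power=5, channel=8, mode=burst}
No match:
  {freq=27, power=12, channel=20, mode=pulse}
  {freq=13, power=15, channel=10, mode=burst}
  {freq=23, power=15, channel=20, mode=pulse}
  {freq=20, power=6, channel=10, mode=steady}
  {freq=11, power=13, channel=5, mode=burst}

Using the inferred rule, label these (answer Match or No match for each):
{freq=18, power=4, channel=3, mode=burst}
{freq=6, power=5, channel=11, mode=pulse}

Match, Match

The pattern is that an item is 'Match' exactly when: freq = 15 OR power ≤ 5.
Match: {freq=18, power=4, channel=3, mode=burst}, since freq = 18, power = 4. Match: {freq=6, power=5, channel=11, mode=pulse}, since freq = 6, power = 5.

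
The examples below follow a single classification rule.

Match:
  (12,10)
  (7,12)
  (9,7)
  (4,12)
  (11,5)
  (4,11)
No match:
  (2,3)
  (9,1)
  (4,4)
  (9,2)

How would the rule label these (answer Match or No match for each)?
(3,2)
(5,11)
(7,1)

No match, Match, No match

The common property of the 'Match' items is: sum ≥ 15. No 'No match' item has it.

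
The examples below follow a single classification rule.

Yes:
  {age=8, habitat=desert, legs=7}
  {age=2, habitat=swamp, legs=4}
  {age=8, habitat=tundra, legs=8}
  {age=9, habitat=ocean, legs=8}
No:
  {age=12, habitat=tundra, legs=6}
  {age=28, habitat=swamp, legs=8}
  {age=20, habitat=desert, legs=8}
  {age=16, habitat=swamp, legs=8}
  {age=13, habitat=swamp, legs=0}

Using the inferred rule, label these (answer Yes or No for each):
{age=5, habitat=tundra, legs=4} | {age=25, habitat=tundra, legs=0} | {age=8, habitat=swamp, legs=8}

Yes, No, Yes

'Yes' ⟺ age ≤ 9.
{age=5, habitat=tundra, legs=4}: age = 5 — passes, so Yes.
{age=25, habitat=tundra, legs=0}: age = 25 — does not fit, so No.
{age=8, habitat=swamp, legs=8}: age = 8 — passes, so Yes.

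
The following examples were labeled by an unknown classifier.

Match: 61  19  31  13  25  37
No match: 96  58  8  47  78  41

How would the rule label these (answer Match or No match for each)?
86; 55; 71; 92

The distinguishing property — ≡ 1 (mod 6) — holds for all the 'Match' cases and none of the 'No match' cases.
86: No match (86 mod 6 = 2).
55: Match (55 mod 6 = 1).
71: No match (71 mod 6 = 5).
92: No match (92 mod 6 = 2).

No match, Match, No match, No match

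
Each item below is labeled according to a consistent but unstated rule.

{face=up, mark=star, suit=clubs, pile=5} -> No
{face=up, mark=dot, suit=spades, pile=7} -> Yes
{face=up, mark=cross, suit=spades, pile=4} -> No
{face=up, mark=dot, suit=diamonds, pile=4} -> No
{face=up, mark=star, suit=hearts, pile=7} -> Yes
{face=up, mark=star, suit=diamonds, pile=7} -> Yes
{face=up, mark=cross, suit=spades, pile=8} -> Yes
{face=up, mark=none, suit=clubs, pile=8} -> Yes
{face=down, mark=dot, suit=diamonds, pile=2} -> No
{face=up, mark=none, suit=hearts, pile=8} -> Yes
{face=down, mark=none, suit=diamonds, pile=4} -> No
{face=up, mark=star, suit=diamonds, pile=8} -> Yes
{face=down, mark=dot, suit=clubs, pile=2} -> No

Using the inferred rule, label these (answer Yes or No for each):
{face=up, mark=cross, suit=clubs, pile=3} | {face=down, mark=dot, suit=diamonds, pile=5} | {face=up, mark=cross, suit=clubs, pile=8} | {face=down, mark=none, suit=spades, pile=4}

A rule that fits every label: pile ≥ 7 — true of each 'Yes' example, false of each 'No' one.
{face=up, mark=cross, suit=clubs, pile=3}: pile = 3, fails the rule → No.
{face=down, mark=dot, suit=diamonds, pile=5}: pile = 5, fails the rule → No.
{face=up, mark=cross, suit=clubs, pile=8}: pile = 8, has this property → Yes.
{face=down, mark=none, suit=spades, pile=4}: pile = 4, fails the rule → No.

No, No, Yes, No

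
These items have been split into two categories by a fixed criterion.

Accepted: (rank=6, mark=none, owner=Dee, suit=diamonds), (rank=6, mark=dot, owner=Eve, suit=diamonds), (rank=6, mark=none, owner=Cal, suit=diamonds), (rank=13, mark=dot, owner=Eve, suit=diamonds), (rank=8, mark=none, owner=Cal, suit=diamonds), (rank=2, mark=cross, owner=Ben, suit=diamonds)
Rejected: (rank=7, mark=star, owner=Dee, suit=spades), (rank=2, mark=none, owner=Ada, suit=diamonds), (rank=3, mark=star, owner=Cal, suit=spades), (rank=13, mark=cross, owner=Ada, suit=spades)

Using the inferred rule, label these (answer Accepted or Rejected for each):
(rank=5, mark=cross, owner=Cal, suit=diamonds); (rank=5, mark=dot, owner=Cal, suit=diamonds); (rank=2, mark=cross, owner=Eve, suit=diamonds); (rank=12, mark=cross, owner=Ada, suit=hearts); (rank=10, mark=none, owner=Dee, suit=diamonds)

Accepted, Accepted, Accepted, Rejected, Accepted

Every 'Accepted' example satisfies: owner is not Ada AND suit is diamonds. None of the 'Rejected' examples do.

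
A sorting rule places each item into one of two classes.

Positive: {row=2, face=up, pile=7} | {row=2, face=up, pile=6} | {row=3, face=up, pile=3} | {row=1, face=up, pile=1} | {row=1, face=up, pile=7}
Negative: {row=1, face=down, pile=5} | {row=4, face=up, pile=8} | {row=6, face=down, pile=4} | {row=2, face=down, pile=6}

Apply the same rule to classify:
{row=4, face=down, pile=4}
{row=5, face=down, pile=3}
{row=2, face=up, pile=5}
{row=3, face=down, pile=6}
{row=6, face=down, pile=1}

A rule that fits every label: face is up AND row ≤ 3 — true of each 'Positive' example, false of each 'Negative' one.
{row=4, face=down, pile=4}: Negative (face is down, row = 4). {row=5, face=down, pile=3}: Negative (face is down, row = 5). {row=2, face=up, pile=5}: Positive (face is up, row = 2). {row=3, face=down, pile=6}: Negative (face is down, row = 3). {row=6, face=down, pile=1}: Negative (face is down, row = 6).

Negative, Negative, Positive, Negative, Negative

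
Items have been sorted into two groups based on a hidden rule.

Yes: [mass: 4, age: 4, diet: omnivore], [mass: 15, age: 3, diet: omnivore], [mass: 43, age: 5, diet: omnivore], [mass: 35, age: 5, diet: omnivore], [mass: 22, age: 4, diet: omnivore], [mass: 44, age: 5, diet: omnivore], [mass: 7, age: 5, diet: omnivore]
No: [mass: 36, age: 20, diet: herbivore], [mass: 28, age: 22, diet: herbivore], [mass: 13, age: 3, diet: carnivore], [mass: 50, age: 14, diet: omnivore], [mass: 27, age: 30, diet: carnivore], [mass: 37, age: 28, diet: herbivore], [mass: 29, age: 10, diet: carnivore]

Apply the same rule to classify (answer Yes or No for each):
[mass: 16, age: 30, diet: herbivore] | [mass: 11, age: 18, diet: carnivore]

The distinguishing property — diet is omnivore AND age ≤ 5 — holds for all the 'Yes' cases and none of the 'No' cases.
[mass: 16, age: 30, diet: herbivore] — diet is herbivore, age = 30, hence No. [mass: 11, age: 18, diet: carnivore] — diet is carnivore, age = 18, hence No.

No, No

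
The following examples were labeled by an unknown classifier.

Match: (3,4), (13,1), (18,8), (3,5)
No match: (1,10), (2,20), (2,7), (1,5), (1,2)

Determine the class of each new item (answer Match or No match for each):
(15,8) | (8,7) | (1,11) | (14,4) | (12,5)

The distinguishing property — first ≥ 3 — holds for all the 'Match' cases and none of the 'No match' cases.
(15,8) — first 15, hence Match. (8,7) — first 8, hence Match. (1,11) — first 1, hence No match. (14,4) — first 14, hence Match. (12,5) — first 12, hence Match.

Match, Match, No match, Match, Match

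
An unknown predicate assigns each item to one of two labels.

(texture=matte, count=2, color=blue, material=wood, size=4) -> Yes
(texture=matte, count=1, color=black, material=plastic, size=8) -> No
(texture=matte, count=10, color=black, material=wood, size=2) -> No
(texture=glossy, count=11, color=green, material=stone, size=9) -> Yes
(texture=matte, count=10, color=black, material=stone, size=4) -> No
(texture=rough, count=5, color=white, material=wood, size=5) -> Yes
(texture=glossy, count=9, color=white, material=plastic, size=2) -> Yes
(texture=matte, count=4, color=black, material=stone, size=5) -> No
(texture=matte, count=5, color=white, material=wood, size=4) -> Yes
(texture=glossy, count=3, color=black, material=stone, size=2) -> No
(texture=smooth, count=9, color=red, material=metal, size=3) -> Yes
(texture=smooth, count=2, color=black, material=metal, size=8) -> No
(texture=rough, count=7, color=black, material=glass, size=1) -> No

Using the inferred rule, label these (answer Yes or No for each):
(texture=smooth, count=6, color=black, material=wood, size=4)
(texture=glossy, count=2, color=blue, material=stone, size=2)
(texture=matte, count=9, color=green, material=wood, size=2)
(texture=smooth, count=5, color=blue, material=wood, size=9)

No, Yes, Yes, Yes

Checking candidate rules against both groups, what survives is: color is not black.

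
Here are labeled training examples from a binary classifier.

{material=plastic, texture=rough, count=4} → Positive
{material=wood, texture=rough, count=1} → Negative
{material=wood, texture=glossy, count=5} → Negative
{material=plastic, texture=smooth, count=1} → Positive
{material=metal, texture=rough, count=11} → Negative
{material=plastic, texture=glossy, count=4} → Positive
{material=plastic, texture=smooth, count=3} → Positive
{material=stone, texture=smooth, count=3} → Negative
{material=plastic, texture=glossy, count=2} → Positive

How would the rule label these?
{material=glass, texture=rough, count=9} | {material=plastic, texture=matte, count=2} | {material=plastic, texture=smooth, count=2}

Looking at the examples, the only property every 'Positive' case has and every 'Negative' case lacks is: material is plastic.
Negative: {material=glass, texture=rough, count=9}, since material is glass. Positive: {material=plastic, texture=matte, count=2}, since material is plastic. Positive: {material=plastic, texture=smooth, count=2}, since material is plastic.

Negative, Positive, Positive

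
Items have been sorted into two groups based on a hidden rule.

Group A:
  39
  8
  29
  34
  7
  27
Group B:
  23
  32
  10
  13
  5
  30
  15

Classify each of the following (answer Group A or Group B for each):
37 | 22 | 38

Group A, Group B, Group A

The classifier is using: digit sum ≥ 7.
37 → digit sum 3+7 = 10 → Group A.
22 → digit sum 2+2 = 4 → Group B.
38 → digit sum 3+8 = 11 → Group A.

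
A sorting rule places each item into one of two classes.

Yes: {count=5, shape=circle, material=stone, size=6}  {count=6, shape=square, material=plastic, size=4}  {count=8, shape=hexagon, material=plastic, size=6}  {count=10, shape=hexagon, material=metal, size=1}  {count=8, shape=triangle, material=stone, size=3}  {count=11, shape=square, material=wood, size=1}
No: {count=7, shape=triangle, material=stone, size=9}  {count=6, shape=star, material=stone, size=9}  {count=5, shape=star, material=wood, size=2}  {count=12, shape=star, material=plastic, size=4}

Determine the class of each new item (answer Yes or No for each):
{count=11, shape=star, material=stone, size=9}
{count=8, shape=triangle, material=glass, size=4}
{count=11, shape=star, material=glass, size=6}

The common property of the 'Yes' items is: shape is not star AND size ≤ 6. No 'No' item has it.

No, Yes, No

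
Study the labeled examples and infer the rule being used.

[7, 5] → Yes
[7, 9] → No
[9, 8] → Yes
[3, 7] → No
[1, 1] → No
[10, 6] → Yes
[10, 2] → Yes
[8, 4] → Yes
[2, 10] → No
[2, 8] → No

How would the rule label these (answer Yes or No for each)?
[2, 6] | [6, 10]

No, No

All 'Yes' examples share one property — first > second — and every 'No' example lacks it.
[2, 6] → 2 < 6 → No.
[6, 10] → 6 < 10 → No.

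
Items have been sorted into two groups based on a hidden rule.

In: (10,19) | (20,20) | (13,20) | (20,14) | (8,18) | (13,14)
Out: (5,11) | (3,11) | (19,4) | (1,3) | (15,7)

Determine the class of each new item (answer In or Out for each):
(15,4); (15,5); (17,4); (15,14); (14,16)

The common property of the 'In' items is: sum ≥ 26. No 'Out' item has it.
(15,4): Out (15+4 = 19).
(15,5): Out (15+5 = 20).
(17,4): Out (17+4 = 21).
(15,14): In (15+14 = 29).
(14,16): In (14+16 = 30).

Out, Out, Out, In, In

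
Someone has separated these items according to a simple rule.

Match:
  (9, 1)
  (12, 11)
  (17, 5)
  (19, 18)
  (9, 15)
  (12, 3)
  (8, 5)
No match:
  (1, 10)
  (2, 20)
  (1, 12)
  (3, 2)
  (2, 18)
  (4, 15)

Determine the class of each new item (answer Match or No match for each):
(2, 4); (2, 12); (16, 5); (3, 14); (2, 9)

The distinguishing property — first ≥ 5 — holds for all the 'Match' cases and none of the 'No match' cases.
(2, 4): first 2 — lacks this property, so No match.
(2, 12): first 2 — lacks this property, so No match.
(16, 5): first 16 — qualifies, so Match.
(3, 14): first 3 — lacks this property, so No match.
(2, 9): first 2 — lacks this property, so No match.

No match, No match, Match, No match, No match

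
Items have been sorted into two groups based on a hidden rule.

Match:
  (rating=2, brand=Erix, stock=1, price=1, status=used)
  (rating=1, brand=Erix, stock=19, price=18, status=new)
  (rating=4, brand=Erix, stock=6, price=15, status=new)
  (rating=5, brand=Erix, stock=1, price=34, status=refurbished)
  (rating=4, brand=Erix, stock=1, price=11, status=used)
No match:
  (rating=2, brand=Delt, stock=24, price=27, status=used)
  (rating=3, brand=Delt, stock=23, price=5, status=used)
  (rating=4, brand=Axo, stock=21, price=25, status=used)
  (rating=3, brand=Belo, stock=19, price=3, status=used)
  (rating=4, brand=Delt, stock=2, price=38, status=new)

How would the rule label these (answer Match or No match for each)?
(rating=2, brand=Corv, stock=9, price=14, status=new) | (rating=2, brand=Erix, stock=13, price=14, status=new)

Looking at the examples, the only property every 'Match' case has and every 'No match' case lacks is: brand is Erix.
(rating=2, brand=Corv, stock=9, price=14, status=new): brand is Corv — does not pass, so No match.
(rating=2, brand=Erix, stock=13, price=14, status=new): brand is Erix — matches, so Match.

No match, Match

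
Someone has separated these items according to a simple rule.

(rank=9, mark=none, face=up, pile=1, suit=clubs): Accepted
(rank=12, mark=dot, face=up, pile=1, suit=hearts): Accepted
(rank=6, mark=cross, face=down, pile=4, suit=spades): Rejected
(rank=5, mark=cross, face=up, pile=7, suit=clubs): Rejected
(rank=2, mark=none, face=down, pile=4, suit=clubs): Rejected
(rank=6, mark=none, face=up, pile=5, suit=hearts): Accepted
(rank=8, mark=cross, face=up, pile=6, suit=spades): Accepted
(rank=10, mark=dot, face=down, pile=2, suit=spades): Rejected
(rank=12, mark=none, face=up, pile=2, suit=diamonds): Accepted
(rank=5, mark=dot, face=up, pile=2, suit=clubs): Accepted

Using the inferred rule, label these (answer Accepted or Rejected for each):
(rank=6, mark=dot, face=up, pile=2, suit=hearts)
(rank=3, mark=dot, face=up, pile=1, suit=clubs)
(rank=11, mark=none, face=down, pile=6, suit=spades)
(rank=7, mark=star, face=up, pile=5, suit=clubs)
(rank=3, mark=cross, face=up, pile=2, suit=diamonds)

The distinguishing property — face is up AND pile ≤ 6 — holds for all the 'Accepted' cases and none of the 'Rejected' cases.
(rank=6, mark=dot, face=up, pile=2, suit=hearts): face is up, pile = 2 — meets the rule, so Accepted.
(rank=3, mark=dot, face=up, pile=1, suit=clubs): face is up, pile = 1 — meets the rule, so Accepted.
(rank=11, mark=none, face=down, pile=6, suit=spades): face is down, pile = 6 — fails this test, so Rejected.
(rank=7, mark=star, face=up, pile=5, suit=clubs): face is up, pile = 5 — meets the rule, so Accepted.
(rank=3, mark=cross, face=up, pile=2, suit=diamonds): face is up, pile = 2 — meets the rule, so Accepted.

Accepted, Accepted, Rejected, Accepted, Accepted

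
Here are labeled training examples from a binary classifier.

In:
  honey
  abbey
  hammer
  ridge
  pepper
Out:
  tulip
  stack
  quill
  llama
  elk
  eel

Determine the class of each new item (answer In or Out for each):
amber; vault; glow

The rule appears to be: length ≥ 5 AND contains 'e'.
amber: In (length 5, has 'e'). vault: Out (length 5, no 'e'). glow: Out (length 4, no 'e').

In, Out, Out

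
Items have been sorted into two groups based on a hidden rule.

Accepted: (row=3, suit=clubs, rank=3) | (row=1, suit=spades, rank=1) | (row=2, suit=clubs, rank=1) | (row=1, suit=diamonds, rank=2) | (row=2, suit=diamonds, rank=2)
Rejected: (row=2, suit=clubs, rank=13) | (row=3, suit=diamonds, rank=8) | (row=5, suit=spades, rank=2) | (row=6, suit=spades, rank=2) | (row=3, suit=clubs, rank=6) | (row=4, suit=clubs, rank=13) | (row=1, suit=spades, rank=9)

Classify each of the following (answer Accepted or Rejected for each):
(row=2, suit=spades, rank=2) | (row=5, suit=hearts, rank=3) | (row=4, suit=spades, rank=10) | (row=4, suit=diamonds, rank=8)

Accepted, Rejected, Rejected, Rejected

The distinguishing property — rank ≤ 3 AND row ≤ 3 — holds for all the 'Accepted' cases and none of the 'Rejected' cases.
(row=2, suit=spades, rank=2) → rank = 2, row = 2 → Accepted. (row=5, suit=hearts, rank=3) → rank = 3, row = 5 → Rejected. (row=4, suit=spades, rank=10) → rank = 10, row = 4 → Rejected. (row=4, suit=diamonds, rank=8) → rank = 8, row = 4 → Rejected.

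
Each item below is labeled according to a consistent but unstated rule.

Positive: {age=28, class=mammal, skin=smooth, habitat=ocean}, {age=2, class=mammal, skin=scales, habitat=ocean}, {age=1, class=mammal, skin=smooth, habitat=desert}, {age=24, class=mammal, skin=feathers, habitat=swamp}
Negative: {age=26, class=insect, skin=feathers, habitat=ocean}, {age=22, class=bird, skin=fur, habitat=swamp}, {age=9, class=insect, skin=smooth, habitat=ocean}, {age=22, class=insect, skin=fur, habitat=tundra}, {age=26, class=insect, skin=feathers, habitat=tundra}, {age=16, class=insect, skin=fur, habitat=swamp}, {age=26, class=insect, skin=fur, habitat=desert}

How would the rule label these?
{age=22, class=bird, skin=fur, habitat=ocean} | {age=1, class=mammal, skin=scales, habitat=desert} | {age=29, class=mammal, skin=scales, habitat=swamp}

All 'Positive' examples share one property — class is mammal — and every 'Negative' example lacks it.
{age=22, class=bird, skin=fur, habitat=ocean} → class is bird → Negative. {age=1, class=mammal, skin=scales, habitat=desert} → class is mammal → Positive. {age=29, class=mammal, skin=scales, habitat=swamp} → class is mammal → Positive.

Negative, Positive, Positive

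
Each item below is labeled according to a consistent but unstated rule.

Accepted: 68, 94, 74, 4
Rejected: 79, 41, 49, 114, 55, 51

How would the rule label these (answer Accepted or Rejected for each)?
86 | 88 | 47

Accepted, Accepted, Rejected

The common property of the 'Accepted' items is: even AND at most 94. No 'Rejected' item has it.
Accepted: 86, since 86 is even, 86 ≤ 94.
Accepted: 88, since 88 is even, 88 ≤ 94.
Rejected: 47, since 47 is odd, 47 ≤ 94.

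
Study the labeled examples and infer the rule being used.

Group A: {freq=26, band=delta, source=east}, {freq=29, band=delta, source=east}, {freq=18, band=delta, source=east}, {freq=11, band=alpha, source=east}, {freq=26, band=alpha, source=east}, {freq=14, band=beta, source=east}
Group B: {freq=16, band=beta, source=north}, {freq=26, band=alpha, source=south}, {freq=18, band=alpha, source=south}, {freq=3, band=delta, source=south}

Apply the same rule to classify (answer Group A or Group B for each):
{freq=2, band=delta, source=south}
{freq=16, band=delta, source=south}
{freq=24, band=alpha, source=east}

Group B, Group B, Group A

The pattern is that an item is 'Group A' exactly when: source is east.
{freq=2, band=delta, source=south}: source is south — does not pass, so Group B. {freq=16, band=delta, source=south}: source is south — does not pass, so Group B. {freq=24, band=alpha, source=east}: source is east — qualifies, so Group A.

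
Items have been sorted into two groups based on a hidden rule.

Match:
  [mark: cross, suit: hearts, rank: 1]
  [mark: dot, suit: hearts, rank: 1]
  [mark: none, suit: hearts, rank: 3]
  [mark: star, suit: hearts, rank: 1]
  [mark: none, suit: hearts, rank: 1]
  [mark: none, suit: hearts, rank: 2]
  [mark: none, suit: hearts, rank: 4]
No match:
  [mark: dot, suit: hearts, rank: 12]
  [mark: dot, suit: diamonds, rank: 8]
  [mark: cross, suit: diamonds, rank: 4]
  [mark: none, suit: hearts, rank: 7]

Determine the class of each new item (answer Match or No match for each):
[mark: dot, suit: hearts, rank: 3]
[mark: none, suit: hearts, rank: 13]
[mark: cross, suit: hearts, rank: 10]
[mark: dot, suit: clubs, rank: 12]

The simplest hypothesis consistent with all the labels is: suit is hearts AND rank ≤ 4.
[mark: dot, suit: hearts, rank: 3] — suit is hearts, rank = 3, hence Match.
[mark: none, suit: hearts, rank: 13] — suit is hearts, rank = 13, hence No match.
[mark: cross, suit: hearts, rank: 10] — suit is hearts, rank = 10, hence No match.
[mark: dot, suit: clubs, rank: 12] — suit is clubs, rank = 12, hence No match.

Match, No match, No match, No match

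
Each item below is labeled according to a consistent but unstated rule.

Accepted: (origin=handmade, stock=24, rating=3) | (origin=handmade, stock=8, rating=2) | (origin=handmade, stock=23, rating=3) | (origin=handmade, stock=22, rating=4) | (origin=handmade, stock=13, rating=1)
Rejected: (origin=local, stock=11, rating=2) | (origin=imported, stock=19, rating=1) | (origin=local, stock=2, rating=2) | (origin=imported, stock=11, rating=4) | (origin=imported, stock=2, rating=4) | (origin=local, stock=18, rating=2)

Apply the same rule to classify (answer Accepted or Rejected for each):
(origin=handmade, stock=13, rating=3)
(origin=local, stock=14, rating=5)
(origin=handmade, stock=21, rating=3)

Accepted, Rejected, Accepted

The pattern is that an item is 'Accepted' exactly when: origin is handmade.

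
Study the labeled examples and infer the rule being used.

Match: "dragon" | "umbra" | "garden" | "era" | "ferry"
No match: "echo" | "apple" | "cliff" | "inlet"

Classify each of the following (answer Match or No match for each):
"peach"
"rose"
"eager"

Looking at the examples, the only property every 'Match' case has and every 'No match' case lacks is: contains 'r'.
"peach" — no 'r', hence No match.
"rose" — has 'r', hence Match.
"eager" — has 'r', hence Match.

No match, Match, Match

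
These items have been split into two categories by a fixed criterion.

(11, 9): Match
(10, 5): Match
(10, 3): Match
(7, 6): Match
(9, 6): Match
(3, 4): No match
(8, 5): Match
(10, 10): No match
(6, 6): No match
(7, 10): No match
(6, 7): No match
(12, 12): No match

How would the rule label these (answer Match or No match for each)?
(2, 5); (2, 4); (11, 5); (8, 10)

A rule that fits every label: first > second — true of each 'Match' example, false of each 'No match' one.
(2, 5): 2 < 5, does not pass → No match.
(2, 4): 2 < 4, does not pass → No match.
(11, 5): 11 > 5, fits → Match.
(8, 10): 8 < 10, does not pass → No match.

No match, No match, Match, No match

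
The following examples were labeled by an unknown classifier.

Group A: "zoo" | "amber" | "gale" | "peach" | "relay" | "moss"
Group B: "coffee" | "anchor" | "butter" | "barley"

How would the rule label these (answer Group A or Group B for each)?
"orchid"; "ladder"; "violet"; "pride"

Group B, Group B, Group B, Group A

The classifier is using: length ≤ 5.
"orchid": length 6, fails the rule → Group B. "ladder": length 6, fails the rule → Group B. "violet": length 6, fails the rule → Group B. "pride": length 5, meets the rule → Group A.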